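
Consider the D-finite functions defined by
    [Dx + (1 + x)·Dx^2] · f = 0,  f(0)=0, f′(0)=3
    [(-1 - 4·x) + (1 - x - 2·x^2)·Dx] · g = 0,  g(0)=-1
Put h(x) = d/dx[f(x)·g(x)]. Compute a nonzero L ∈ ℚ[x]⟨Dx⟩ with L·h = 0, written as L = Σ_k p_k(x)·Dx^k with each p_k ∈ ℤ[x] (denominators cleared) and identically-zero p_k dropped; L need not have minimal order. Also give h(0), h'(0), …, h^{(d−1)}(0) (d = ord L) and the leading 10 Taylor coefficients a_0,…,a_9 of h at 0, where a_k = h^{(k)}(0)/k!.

L = (72 + 180·x + 144·x^2) + (13 + 93·x + 192·x^2 + 112·x^3)·Dx + (-5 - 8·x + 15·x^2 + 34·x^3 + 16·x^4)·Dx^2  (order 2).
h: a_k = -3, -3, -51/2, -43, -567/4, -2961/10, -14907/20, -11469/7, -1053597/280, -695017/84, …
ICs: h(0) = -3, h′(0) = -3.

f: a_k = 0, 3, -3/2, 1, -3/4, 3/5, -1/2, 3/7, -3/8, 1/3, …
g: a_k = -1, -1, -3, -5, -11, -21, -43, -85, -171, -341, …
Product ⇒ symmetric product L₀, ord ≤ 2.
Differentiate: ansatz ord ≤ ord L₀ ⇒ L.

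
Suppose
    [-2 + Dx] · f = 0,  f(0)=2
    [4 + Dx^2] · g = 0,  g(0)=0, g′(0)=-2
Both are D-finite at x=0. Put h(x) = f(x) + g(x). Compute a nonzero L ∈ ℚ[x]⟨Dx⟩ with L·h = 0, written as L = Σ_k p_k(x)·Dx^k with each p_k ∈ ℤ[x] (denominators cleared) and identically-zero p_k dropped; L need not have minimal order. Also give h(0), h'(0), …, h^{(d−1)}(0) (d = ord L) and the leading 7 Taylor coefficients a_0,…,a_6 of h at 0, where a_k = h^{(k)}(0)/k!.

f: a_k = 2, 4, 4, 8/3, 4/3, 8/15, 8/45, …
g: a_k = 0, -2, 0, 4/3, 0, -4/15, 0, …
Sum ⇒ L₀ = lclm(L_f,L_g) in ℚ(x)⟨Dx⟩.
L = -8 + 4·Dx - 2·Dx^2 + Dx^3  (order 3).
h: a_k = 2, 2, 4, 4, 4/3, 4/15, 8/45, …
ICs: h(0) = 2, h′(0) = 2, h′′(0) = 8.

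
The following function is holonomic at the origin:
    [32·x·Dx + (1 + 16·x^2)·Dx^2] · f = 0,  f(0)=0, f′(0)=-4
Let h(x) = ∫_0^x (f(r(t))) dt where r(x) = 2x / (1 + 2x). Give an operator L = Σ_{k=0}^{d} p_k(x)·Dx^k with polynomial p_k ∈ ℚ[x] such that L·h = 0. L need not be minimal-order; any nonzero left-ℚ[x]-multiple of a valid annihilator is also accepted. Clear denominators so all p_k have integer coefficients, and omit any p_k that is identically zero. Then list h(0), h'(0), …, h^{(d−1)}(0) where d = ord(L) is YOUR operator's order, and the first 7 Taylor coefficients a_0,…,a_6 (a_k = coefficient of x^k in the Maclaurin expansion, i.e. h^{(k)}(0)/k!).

f: a_k = 0, -4, 0, 64/3, 0, -1024/5, 0, …
L₀ from L_f via x↦r, Dx↦r'^{-1}Dx.
Integrate: L := L₀·Dx.
L = (4 + 136·x)·Dx^2 + (1 + 4·x + 68·x^2)·Dx^3  (order 3).
h: a_k = 0, 0, -4, 16/3, 104/3, -192, -6464/15, …
ICs: h(0) = 0, h′(0) = 0, h′′(0) = -8.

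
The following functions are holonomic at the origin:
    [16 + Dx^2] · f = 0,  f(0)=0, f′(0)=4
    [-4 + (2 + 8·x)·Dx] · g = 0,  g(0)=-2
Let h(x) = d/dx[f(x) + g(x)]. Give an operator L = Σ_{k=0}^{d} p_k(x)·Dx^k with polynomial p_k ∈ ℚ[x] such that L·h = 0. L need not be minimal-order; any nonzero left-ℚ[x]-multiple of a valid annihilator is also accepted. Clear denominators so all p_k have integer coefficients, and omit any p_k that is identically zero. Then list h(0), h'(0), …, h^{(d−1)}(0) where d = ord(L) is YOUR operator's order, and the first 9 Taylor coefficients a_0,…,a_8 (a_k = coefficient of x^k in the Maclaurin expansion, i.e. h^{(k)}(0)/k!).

f: a_k = 0, 4, 0, -32/3, 0, 128/15, 0, -1024/315, 0, …
g: a_k = -2, -4, 4, -8, 20, -56, 168, -528, 1716, …
f+g: L₀ = lclm(L_f,L_g), ord ≤ 2+1.
h=h₀': d/dx-closure on L₀ ⇒ L.
L = (-608 - 1024·x - 2048·x^2) + (-112 - 960·x - 3072·x^2 - 4096·x^3)·Dx + (-38 - 64·x - 128·x^2)·Dx^2 + (-7 - 60·x - 192·x^2 - 256·x^3)·Dx^3  (order 3).
h: a_k = 0, 8, -56, 80, -712/3, 1008, -167344/45, 13728, -16214152/315, …
ICs: h(0) = 0, h′(0) = 8, h′′(0) = -112.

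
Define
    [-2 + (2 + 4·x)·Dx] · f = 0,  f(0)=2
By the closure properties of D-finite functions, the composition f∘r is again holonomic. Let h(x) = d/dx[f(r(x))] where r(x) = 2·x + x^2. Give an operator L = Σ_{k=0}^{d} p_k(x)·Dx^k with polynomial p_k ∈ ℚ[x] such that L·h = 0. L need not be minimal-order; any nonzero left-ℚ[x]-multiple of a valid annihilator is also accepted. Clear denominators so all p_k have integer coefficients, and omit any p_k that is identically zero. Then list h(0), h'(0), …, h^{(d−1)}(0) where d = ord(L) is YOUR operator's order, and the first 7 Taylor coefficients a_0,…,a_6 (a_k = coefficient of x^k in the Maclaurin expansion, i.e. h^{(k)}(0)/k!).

L = -1 + (-1 - 5·x - 6·x^2 - 2·x^3)·Dx  (order 1).
h: a_k = 4, -4, 12, -36, 110, -342, 1078, …
ICs: h(0) = 4.

f: a_k = 2, 2, -1, 1, -5/4, 7/4, -21/8, …
Substitute x→r, Dx→(1/r')Dx; clear ⇒ L₀.
Derive L from L₀ (diff closure).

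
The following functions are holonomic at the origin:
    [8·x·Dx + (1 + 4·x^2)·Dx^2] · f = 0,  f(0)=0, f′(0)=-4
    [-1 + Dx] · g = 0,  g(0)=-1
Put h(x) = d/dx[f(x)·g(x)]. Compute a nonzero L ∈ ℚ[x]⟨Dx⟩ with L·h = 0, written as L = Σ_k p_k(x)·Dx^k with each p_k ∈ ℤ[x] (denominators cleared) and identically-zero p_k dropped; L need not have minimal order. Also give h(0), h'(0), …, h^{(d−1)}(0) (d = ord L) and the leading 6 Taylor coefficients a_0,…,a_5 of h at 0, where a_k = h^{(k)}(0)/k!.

f: a_k = 0, -4, 0, 16/3, 0, -64/5, …
g: a_k = -1, -1, -1/2, -1/6, -1/24, -1/120, …
Sym-product of L_f,L_g gives L₀ (≤ ord 2).
Differentiate: ansatz ord ≤ ord L₀ ⇒ L.
L = (-7 - 16·x + 104·x^2 - 64·x^3 + 16·x^4) + (6 + 24·x - 112·x^2 + 96·x^3 - 32·x^4)·Dx + (1 - 8·x + 8·x^2 - 32·x^3 + 16·x^4)·Dx^2  (order 2).
h: a_k = 4, 8, -10, -56/3, 103/2, 215/3, …
ICs: h(0) = 4, h′(0) = 8.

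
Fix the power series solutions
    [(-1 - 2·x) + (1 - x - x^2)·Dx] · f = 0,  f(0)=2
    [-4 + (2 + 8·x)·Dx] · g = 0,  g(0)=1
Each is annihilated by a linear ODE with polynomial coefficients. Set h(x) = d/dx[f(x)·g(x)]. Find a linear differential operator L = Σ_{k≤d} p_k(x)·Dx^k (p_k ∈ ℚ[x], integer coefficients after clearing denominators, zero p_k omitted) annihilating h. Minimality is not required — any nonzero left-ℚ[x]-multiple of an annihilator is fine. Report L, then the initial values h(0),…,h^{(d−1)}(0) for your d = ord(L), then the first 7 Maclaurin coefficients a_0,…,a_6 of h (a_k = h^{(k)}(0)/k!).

L = (4 + 66·x + 126·x^2 + 80·x^3 + 60·x^4) + (-3 - 13·x - 3·x^2 + 14·x^3 + 46·x^4 + 24·x^5)·Dx  (order 1).
h: a_k = 6, 8, 54, 8, 380, -540, 3598, …
ICs: h(0) = 6.

f: a_k = 2, 2, 4, 6, 10, 16, 26, …
g: a_k = 1, 2, -2, 4, -10, 28, -84, …
h₀=f·g: eliminate ⇒ L₀, order ≤ 1·1.
Differentiate: ansatz ord ≤ ord L₀ ⇒ L.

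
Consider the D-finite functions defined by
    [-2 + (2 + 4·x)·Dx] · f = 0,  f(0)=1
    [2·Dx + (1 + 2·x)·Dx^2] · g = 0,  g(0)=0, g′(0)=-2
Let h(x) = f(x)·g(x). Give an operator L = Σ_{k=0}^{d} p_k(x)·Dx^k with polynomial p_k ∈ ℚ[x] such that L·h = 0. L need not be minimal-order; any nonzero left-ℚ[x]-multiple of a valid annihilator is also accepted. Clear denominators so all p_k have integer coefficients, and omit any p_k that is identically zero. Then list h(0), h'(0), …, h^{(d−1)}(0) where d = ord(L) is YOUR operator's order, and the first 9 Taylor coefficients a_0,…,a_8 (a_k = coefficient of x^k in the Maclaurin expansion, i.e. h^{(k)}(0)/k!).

f: a_k = 1, 1, -1/2, 1/2, -5/8, 7/8, -21/16, 33/16, -429/128, …
g: a_k = 0, -2, 2, -8/3, 4, -32/5, 32/3, -128/7, 32, …
h₀=f·g: eliminate ⇒ L₀, order ≤ 1·2.
L = 1 + (1 + 4·x + 4·x^2)·Dx^2  (order 2).
h: a_k = 0, -2, 0, 1/3, -2/3, 71/60, -31/15, 3043/840, -2689/420, …
ICs: h(0) = 0, h′(0) = -2.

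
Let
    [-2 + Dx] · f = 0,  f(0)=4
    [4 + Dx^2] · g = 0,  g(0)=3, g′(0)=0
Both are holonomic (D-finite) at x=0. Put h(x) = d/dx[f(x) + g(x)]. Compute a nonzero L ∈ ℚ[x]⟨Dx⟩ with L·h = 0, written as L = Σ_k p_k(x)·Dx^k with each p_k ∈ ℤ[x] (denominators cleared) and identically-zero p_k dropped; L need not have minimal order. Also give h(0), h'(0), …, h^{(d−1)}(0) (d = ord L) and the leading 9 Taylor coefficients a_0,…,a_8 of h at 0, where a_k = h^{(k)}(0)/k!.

f: a_k = 4, 8, 8, 16/3, 8/3, 16/15, 16/45, 32/315, 8/315, …
g: a_k = 3, 0, -6, 0, 2, 0, -4/15, 0, 2/105, …
f+g: L₀ = lclm(L_f,L_g), ord ≤ 1+2.
Derive L from L₀ (diff closure).
L = 8 - 4·Dx + 2·Dx^2 - Dx^3  (order 3).
h: a_k = 8, 4, 16, 56/3, 16/3, 8/15, 32/45, 16/45, 16/315, …
ICs: h(0) = 8, h′(0) = 4, h′′(0) = 32.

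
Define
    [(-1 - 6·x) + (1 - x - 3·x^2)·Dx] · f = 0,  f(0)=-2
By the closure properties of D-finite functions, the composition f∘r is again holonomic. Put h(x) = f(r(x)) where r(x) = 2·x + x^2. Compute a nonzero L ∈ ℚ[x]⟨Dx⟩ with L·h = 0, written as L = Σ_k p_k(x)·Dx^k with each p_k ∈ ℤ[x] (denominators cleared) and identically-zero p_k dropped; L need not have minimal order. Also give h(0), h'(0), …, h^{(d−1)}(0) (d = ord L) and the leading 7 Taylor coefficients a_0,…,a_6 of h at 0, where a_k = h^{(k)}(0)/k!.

L = (2 + 26·x + 36·x^2 + 12·x^3) + (-1 + 2·x + 13·x^2 + 12·x^3 + 3·x^4)·Dx  (order 1).
h: a_k = -2, -4, -34, -144, -784, -3860, -19742, …
ICs: h(0) = -2.

f: a_k = -2, -2, -8, -14, -38, -80, -194, …
f∘r: x↦r, Dx↦Dx/r' in L_f ⇒ L₀.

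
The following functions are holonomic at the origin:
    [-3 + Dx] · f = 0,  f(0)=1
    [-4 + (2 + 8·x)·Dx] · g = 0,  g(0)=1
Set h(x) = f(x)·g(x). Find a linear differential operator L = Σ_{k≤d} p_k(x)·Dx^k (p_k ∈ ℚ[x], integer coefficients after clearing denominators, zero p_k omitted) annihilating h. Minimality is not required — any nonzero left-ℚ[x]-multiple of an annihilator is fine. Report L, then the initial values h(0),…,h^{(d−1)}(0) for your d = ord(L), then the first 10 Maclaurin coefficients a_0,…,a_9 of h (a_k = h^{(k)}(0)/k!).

f: a_k = 1, 3, 9/2, 9/2, 27/8, 81/40, 81/80, 243/560, 729/4480, 243/4480, …
g: a_k = 1, 2, -2, 4, -10, 28, -84, 264, -858, 2860, …
f·g: L₀ = L_f ⊗_s L_g, ord ≤ 1·1.
L = (-5 - 12·x) + (1 + 4·x)·Dx  (order 1).
h: a_k = 1, 5, 17/2, 23/2, 43/8, 631/40, -459/16, 58749/560, -1544007/4480, 5258677/4480, …
ICs: h(0) = 1.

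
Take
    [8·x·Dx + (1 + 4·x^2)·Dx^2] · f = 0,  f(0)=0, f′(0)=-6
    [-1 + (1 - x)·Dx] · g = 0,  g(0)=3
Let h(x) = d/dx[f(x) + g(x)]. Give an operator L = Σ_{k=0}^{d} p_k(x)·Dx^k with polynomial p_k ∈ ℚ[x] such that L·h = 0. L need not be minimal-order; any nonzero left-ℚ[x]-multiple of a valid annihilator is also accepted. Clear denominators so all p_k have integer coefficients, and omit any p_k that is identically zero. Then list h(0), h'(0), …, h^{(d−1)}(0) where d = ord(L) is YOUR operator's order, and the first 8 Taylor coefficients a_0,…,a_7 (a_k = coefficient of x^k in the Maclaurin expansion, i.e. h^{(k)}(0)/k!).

f: a_k = 0, -6, 0, 8, 0, -96/5, 0, 384/7, …
g: a_k = 3, 3, 3, 3, 3, 3, 3, 3, …
L₀ := lclm(L_f,L_g); ord L₀ ≤ 2+1.
h=h₀': d/dx-closure on L₀ ⇒ L.
L = (8 - 32·x - 96·x^2) + (-7 + 8·x + 20·x^2 - 96·x^3)·Dx + (1 + 3·x + 12·x^3 - 16·x^4)·Dx^2  (order 2).
h: a_k = -3, 6, 33, 12, -81, 18, 405, 24, …
ICs: h(0) = -3, h′(0) = 6.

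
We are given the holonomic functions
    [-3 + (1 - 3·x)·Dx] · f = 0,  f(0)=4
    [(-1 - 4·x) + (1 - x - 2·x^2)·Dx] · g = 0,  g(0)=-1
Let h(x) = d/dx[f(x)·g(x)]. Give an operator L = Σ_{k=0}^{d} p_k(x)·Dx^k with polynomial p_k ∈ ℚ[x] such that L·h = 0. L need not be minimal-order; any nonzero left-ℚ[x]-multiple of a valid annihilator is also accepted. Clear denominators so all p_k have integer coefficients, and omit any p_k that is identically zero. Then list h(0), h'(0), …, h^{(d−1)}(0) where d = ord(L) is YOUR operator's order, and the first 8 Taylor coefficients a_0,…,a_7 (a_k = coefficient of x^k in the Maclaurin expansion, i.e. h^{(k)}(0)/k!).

L = (15 - 30·x - 69·x^2 + 48·x^3 + 216·x^4) + (-2 + 9·x + 3·x^2 - 47·x^3 + 15·x^4 + 54·x^5)·Dx  (order 1).
h: a_k = -16, -120, -600, -2576, -10080, -37320, -133000, -461472, …
ICs: h(0) = -16.

f: a_k = 4, 12, 36, 108, 324, 972, 2916, 8748, …
g: a_k = -1, -1, -3, -5, -11, -21, -43, -85, …
f·g: L₀ = L_f ⊗_s L_g, ord ≤ 1·1.
Differentiate: ansatz ord ≤ ord L₀ ⇒ L.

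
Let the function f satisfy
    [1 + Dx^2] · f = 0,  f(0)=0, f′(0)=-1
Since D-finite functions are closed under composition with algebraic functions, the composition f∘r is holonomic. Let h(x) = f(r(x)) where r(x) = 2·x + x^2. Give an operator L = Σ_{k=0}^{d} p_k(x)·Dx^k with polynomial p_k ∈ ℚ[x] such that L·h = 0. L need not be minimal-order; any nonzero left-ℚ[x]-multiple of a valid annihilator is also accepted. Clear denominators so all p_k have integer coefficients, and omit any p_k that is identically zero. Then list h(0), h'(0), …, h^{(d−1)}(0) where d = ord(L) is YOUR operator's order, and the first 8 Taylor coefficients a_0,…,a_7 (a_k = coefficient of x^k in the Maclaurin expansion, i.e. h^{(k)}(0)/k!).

L = (4 + 12·x + 12·x^2 + 4·x^3) - Dx + (1 + x)·Dx^2  (order 2).
h: a_k = 0, -2, -1, 4/3, 2, 11/15, -1/2, -202/315, …
ICs: h(0) = 0, h′(0) = -2.

f: a_k = 0, -1, 0, 1/6, 0, -1/120, 0, 1/5040, …
f∘r: x↦r, Dx↦Dx/r' in L_f ⇒ L₀.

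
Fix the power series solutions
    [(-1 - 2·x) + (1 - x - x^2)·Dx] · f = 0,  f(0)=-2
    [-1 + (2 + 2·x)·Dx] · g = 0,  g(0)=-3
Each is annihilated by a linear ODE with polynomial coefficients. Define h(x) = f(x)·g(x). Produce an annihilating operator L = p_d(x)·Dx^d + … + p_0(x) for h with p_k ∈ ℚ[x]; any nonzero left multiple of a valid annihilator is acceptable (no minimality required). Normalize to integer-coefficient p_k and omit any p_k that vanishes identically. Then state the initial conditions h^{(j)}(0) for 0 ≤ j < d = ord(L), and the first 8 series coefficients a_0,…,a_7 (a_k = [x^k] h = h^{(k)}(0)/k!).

f: a_k = -2, -2, -4, -6, -10, -16, -26, -42, …
g: a_k = -3, -3/2, 3/8, -3/16, 15/128, -21/256, 63/1024, -99/2048, …
f·g: L₀ = L_f ⊗_s L_g, ord ≤ 1·1.
L = (3 + 5·x + 3·x^2) + (-2 + 4·x^2 + 2·x^3)·Dx  (order 1).
h: a_k = 6, 9, 57/4, 189/8, 2409/64, 7863/128, 50661/512, 164325/1024, …
ICs: h(0) = 6.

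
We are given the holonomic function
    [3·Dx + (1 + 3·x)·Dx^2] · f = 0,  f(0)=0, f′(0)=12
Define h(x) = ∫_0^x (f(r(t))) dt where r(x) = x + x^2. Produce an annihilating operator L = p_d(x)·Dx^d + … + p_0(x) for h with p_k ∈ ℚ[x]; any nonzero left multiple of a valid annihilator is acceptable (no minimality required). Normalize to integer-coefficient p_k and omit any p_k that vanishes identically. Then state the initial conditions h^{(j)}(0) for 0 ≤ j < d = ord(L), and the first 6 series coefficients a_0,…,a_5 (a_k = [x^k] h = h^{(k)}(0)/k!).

f: a_k = 0, 12, -18, 36, -81, 972/5, …
Substitute x→r, Dx→(1/r')Dx; clear ⇒ L₀.
Integrate: L := L₀·Dx.
L = (1 + 6·x + 6·x^2)·Dx^2 + (1 + 5·x + 9·x^2 + 6·x^3)·Dx^3  (order 3).
h: a_k = 0, 0, 6, -2, 0, 9/5, …
ICs: h(0) = 0, h′(0) = 0, h′′(0) = 12.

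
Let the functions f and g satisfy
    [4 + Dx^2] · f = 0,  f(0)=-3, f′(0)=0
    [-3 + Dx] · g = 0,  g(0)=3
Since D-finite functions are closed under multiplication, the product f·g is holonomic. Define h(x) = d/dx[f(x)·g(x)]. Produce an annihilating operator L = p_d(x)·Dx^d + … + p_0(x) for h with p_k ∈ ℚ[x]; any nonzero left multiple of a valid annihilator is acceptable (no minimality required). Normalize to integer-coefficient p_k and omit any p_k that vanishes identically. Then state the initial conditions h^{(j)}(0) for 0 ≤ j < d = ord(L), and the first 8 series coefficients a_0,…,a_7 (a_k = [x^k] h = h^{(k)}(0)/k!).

L = 13 - 6·Dx + Dx^2  (order 2).
h: a_k = -27, -45, 81/2, 357/2, 1791/8, 1221/8, 4449/80, 239/560, …
ICs: h(0) = -27, h′(0) = -45.

f: a_k = -3, 0, 6, 0, -2, 0, 4/15, 0, …
g: a_k = 3, 9, 27/2, 27/2, 81/8, 243/40, 243/80, 729/560, …
f·g: L₀ = L_f ⊗_s L_g, ord ≤ 2·1.
Derive L from L₀ (diff closure).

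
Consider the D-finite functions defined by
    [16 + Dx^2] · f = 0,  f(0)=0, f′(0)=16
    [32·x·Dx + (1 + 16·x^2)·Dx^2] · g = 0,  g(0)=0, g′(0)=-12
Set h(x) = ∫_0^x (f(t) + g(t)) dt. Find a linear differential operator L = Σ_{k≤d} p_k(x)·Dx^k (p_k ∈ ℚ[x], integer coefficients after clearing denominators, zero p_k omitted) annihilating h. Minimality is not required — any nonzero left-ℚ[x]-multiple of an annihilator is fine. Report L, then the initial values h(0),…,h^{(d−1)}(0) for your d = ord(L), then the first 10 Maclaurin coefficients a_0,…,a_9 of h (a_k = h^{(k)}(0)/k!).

L = (-5632·x + 114688·x^3 + 131072·x^5)·Dx^2 + (-16 + 1792·x^2 + 36864·x^4 + 65536·x^6)·Dx^3 + (-352·x + 7168·x^3 + 8192·x^5)·Dx^4 + (-1 + 112·x^2 + 2304·x^4 + 4096·x^6)·Dx^5  (order 5).
h: a_k = 0, 0, 2, 0, 16/3, 0, -4352/45, 0, 39424/45, 0, …
ICs: h(0) = 0, h′(0) = 0, h′′(0) = 4, h′′′(0) = 0, h′′′′(0) = 128.

f: a_k = 0, 16, 0, -128/3, 0, 512/15, 0, -4096/315, 0, 8192/2835, …
g: a_k = 0, -12, 0, 64, 0, -3072/5, 0, 49152/7, 0, -262144/3, …
Sum ⇒ L₀ = lclm(L_f,L_g) in ℚ(x)⟨Dx⟩.
∫: right-multiply L₀ by Dx.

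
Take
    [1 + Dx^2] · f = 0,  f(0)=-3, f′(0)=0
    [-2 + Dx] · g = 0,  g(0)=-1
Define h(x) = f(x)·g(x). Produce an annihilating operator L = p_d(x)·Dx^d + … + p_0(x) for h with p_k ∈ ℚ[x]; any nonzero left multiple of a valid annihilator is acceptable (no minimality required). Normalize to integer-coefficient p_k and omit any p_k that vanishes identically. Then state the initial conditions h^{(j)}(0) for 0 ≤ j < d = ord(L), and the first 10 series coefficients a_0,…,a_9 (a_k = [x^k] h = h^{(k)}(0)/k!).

f: a_k = -3, 0, 3/2, 0, -1/8, 0, 1/240, 0, -1/13440, 0, …
g: a_k = -1, -2, -2, -4/3, -2/3, -4/15, -4/45, -8/315, -2/315, -4/2835, …
h₀=f·g: eliminate ⇒ L₀, order ≤ 2·1.
L = 5 - 4·Dx + Dx^2  (order 2).
h: a_k = 3, 6, 9/2, 1, -7/8, -19/20, -39/80, -139/840, -527/13440, -359/60480, …
ICs: h(0) = 3, h′(0) = 6.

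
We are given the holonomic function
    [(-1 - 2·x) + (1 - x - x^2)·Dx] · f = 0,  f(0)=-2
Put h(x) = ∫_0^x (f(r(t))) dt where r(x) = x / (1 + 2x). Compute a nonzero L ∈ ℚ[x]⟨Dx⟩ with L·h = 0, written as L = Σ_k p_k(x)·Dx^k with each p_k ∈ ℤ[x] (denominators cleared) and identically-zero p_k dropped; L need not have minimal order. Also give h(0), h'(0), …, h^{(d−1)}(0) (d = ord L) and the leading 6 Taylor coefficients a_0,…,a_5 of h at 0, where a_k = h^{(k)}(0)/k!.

L = (-1 - 4·x)·Dx + (1 + 5·x + 7·x^2 + 2·x^3)·Dx^2  (order 2).
h: a_k = 0, -2, -1, 0, 1/2, -6/5, …
ICs: h(0) = 0, h′(0) = -2.

f: a_k = -2, -2, -4, -6, -10, -16, …
L₀ from L_f via x↦r, Dx↦r'^{-1}Dx.
h=∫₀ˣh₀: take L = L₀·Dx.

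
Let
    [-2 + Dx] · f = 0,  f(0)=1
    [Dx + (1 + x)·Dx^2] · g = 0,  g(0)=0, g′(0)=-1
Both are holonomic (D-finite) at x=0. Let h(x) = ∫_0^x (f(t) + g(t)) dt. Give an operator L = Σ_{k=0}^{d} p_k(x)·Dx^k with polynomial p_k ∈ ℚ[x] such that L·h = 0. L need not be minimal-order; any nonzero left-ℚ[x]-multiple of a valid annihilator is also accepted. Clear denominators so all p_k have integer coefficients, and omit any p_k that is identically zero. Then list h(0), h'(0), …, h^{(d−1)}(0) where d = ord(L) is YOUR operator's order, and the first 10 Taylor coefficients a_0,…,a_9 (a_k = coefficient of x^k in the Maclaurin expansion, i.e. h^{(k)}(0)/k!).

f: a_k = 1, 2, 2, 4/3, 2/3, 4/15, 4/45, 8/315, 2/315, 4/2835, …
g: a_k = 0, -1, 1/2, -1/3, 1/4, -1/5, 1/6, -1/7, 1/8, -1/9, …
Sum ⇒ L₀ = lclm(L_f,L_g) in ℚ(x)⟨Dx⟩.
Integrate: L := L₀·Dx.
L = (-8 - 4·x)·Dx^2 + (-2 - 8·x - 4·x^2)·Dx^3 + (3 + 5·x + 2·x^2)·Dx^4  (order 4).
h: a_k = 0, 1, 1/2, 5/6, 1/4, 11/60, 1/90, 23/630, -37/2520, 331/22680, …
ICs: h(0) = 0, h′(0) = 1, h′′(0) = 1, h′′′(0) = 5.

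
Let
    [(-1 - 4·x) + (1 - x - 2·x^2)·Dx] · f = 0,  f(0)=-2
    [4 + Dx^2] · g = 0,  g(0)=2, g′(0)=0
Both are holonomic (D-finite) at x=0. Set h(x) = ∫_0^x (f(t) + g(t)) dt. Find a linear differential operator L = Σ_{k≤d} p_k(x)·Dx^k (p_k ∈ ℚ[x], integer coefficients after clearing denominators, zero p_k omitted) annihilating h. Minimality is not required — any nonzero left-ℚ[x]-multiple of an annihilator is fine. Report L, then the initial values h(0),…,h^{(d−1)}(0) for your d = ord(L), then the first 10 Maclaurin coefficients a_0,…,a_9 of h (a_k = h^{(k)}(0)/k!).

f: a_k = -2, -2, -6, -10, -22, -42, -86, -170, -342, -682, …
g: a_k = 2, 0, -4, 0, 4/3, 0, -8/45, 0, 4/315, 0, …
Sum ⇒ L₀ = lclm(L_f,L_g) in ℚ(x)⟨Dx⟩.
∫: right-multiply L₀ by Dx.
L = (68 + 304·x + 200·x^2 + 320·x^3 + 160·x^4 + 128·x^5)·Dx + (-20 + 12·x + 24·x^2 + 8·x^3 + 48·x^4 + 96·x^5 + 64·x^6)·Dx^2 + (17 + 76·x + 50·x^2 + 80·x^3 + 40·x^4 + 32·x^5)·Dx^3 + (-5 + 3·x + 6·x^2 + 2·x^3 + 12·x^4 + 24·x^5 + 16·x^6)·Dx^4  (order 4).
h: a_k = 0, 0, -1, -10/3, -5/2, -62/15, -7, -554/45, -85/4, -107726/2835, …
ICs: h(0) = 0, h′(0) = 0, h′′(0) = -2, h′′′(0) = -20.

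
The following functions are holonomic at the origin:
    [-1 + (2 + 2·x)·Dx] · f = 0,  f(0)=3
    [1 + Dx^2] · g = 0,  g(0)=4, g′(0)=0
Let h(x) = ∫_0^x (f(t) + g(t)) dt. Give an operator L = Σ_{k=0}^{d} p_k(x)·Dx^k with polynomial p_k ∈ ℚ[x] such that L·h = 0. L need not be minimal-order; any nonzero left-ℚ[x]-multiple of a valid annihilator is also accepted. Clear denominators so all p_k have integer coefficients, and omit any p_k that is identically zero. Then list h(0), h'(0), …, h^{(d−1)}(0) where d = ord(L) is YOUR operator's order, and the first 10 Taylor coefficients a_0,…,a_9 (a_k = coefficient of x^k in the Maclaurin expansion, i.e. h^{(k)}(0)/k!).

L = (-7 - 8·x - 4·x^2)·Dx + (6 + 22·x + 24·x^2 + 8·x^3)·Dx^2 + (-7 - 8·x - 4·x^2)·Dx^3 + (6 + 22·x + 24·x^2 + 8·x^3)·Dx^4  (order 4).
h: a_k = 0, 7, 3/4, -19/24, 3/64, 19/1920, 7/512, -3091/322560, 99/16384, -404381/92897280, …
ICs: h(0) = 0, h′(0) = 7, h′′(0) = 3/2, h′′′(0) = -19/4.

f: a_k = 3, 3/2, -3/8, 3/16, -15/128, 21/256, -63/1024, 99/2048, -1287/32768, 2145/65536, …
g: a_k = 4, 0, -2, 0, 1/6, 0, -1/180, 0, 1/10080, 0, …
Weyl lclm of L_f,L_g ⇒ L₀ (ord ≤ 3).
Integrate: L := L₀·Dx.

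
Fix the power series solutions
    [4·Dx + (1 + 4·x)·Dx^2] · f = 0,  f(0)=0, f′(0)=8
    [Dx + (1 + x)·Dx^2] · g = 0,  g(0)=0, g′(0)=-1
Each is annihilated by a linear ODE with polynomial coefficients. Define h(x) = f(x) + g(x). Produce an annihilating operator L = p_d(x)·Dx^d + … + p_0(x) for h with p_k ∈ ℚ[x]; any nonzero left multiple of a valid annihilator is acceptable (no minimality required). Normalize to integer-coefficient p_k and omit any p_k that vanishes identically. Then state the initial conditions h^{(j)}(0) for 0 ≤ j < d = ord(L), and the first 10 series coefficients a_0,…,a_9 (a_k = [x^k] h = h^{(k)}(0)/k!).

f: a_k = 0, 8, -16, 128/3, -128, 2048/5, -4096/3, 32768/7, -16384, 524288/9, …
g: a_k = 0, -1, 1/2, -1/3, 1/4, -1/5, 1/6, -1/7, 1/8, -1/9, …
h₀=f+g: left-lcm gives L₀, ord ≤ 4.
L = 8·Dx + (10 + 16·x)·Dx^2 + (1 + 5·x + 4·x^2)·Dx^3  (order 3).
h: a_k = 0, 7, -31/2, 127/3, -511/4, 2047/5, -8191/6, 4681, -131071/8, 524287/9, …
ICs: h(0) = 0, h′(0) = 7, h′′(0) = -31.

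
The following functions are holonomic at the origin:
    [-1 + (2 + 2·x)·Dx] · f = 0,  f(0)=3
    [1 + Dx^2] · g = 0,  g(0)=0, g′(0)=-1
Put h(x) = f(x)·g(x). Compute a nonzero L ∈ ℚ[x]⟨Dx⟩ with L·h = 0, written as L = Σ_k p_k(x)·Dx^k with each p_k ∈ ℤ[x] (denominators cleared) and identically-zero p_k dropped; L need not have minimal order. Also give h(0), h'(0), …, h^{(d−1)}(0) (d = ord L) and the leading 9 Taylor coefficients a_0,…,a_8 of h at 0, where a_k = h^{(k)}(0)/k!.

f: a_k = 3, 3/2, -3/8, 3/16, -15/128, 21/256, -63/1024, 99/2048, -1287/32768, …
g: a_k = 0, -1, 0, 1/6, 0, -1/120, 0, 1/5040, 0, …
h₀=f·g: eliminate ⇒ L₀, order ≤ 1·2.
L = (7 + 8·x + 4·x^2) + (-4 - 4·x)·Dx + (4 + 8·x + 4·x^2)·Dx^2  (order 2).
h: a_k = 0, -3, -3/2, 7/8, 1/16, 19/640, -81/1280, 983/21504, -7727/215040, …
ICs: h(0) = 0, h′(0) = -3.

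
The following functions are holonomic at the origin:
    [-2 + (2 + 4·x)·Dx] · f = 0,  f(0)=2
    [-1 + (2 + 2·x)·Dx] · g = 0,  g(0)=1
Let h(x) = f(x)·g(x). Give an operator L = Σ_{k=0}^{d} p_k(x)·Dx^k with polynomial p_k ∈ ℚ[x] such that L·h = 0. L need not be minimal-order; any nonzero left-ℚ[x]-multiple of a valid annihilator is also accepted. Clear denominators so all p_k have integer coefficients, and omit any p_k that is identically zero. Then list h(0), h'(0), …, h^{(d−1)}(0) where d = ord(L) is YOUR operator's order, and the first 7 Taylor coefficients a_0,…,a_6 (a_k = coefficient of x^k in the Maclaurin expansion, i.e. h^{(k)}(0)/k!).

f: a_k = 2, 2, -1, 1, -5/4, 7/4, -21/8, …
g: a_k = 1, 1/2, -1/8, 1/16, -5/128, 7/256, -21/1024, …
f·g: L₀ = L_f ⊗_s L_g, ord ≤ 1·1.
L = (-3 - 4·x) + (2 + 6·x + 4·x^2)·Dx  (order 1).
h: a_k = 2, 3, -1/4, 3/8, -37/64, 117/128, -757/512, …
ICs: h(0) = 2.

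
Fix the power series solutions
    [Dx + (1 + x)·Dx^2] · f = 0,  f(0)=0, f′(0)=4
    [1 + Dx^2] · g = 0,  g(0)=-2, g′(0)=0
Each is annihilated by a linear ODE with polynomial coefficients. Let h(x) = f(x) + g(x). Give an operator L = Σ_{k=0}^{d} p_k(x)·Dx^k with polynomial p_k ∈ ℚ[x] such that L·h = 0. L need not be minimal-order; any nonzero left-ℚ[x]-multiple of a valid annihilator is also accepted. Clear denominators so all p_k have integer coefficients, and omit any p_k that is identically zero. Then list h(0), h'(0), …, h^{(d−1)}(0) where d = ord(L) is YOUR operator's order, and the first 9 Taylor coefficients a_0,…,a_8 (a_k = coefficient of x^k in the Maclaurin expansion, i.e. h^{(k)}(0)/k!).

f: a_k = 0, 4, -2, 4/3, -1, 4/5, -2/3, 4/7, -1/2, …
g: a_k = -2, 0, 1, 0, -1/12, 0, 1/360, 0, -1/20160, …
L₀ := lclm(L_f,L_g); ord L₀ ≤ 2+2.
L = (7 + 2·x + x^2)·Dx + (3 + 5·x + 3·x^2 + x^3)·Dx^2 + (7 + 2·x + x^2)·Dx^3 + (3 + 5·x + 3·x^2 + x^3)·Dx^4  (order 4).
h: a_k = -2, 4, -1, 4/3, -13/12, 4/5, -239/360, 4/7, -10081/20160, …
ICs: h(0) = -2, h′(0) = 4, h′′(0) = -2, h′′′(0) = 8.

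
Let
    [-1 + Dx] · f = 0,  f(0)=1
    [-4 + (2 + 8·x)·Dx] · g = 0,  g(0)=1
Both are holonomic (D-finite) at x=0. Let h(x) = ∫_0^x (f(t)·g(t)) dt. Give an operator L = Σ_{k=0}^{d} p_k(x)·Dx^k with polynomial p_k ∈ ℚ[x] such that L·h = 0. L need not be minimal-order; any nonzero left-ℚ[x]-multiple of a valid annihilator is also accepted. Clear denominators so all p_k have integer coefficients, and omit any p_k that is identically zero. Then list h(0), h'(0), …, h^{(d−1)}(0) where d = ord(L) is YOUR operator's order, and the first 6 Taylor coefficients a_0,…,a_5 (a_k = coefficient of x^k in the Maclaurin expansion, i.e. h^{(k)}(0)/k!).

f: a_k = 1, 1, 1/2, 1/6, 1/24, 1/120, …
g: a_k = 1, 2, -2, 4, -10, 28, …
Sym-product of L_f,L_g gives L₀ (≤ ord 1).
∫: right-multiply L₀ by Dx.
L = (-3 - 4·x)·Dx + (1 + 4·x)·Dx^2  (order 2).
h: a_k = 0, 1, 3/2, 1/6, 19/24, -53/40, …
ICs: h(0) = 0, h′(0) = 1.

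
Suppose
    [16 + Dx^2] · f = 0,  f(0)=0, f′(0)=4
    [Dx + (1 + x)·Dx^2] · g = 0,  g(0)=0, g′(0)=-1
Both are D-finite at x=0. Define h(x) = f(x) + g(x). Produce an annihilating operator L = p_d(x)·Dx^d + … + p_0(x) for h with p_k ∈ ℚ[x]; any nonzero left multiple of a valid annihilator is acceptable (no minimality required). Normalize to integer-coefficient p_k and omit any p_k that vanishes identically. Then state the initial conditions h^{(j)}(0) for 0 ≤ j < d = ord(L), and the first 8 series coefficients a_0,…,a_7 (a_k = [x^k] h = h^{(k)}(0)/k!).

L = (176 + 256·x + 128·x^2)·Dx + (144 + 400·x + 384·x^2 + 128·x^3)·Dx^2 + (11 + 16·x + 8·x^2)·Dx^3 + (9 + 25·x + 24·x^2 + 8·x^3)·Dx^4  (order 4).
h: a_k = 0, 3, 1/2, -11, 1/4, 25/3, 1/6, -1069/315, …
ICs: h(0) = 0, h′(0) = 3, h′′(0) = 1, h′′′(0) = -66.

f: a_k = 0, 4, 0, -32/3, 0, 128/15, 0, -1024/315, …
g: a_k = 0, -1, 1/2, -1/3, 1/4, -1/5, 1/6, -1/7, …
Weyl lclm of L_f,L_g ⇒ L₀ (ord ≤ 4).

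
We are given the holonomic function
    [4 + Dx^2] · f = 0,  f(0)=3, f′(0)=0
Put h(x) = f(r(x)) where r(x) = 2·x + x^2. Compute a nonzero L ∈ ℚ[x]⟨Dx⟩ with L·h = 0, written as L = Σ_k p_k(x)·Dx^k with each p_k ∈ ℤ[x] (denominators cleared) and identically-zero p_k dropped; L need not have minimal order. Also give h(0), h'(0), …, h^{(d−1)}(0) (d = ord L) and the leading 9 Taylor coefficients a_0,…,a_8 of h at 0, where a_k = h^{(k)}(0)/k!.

L = (16 + 48·x + 48·x^2 + 16·x^3) - Dx + (1 + x)·Dx^2  (order 2).
h: a_k = 3, 0, -24, -24, 26, 64, 464/15, -176/5, -5998/105, …
ICs: h(0) = 3, h′(0) = 0.

f: a_k = 3, 0, -6, 0, 2, 0, -4/15, 0, 2/105, …
f∘r: x↦r, Dx↦Dx/r' in L_f ⇒ L₀.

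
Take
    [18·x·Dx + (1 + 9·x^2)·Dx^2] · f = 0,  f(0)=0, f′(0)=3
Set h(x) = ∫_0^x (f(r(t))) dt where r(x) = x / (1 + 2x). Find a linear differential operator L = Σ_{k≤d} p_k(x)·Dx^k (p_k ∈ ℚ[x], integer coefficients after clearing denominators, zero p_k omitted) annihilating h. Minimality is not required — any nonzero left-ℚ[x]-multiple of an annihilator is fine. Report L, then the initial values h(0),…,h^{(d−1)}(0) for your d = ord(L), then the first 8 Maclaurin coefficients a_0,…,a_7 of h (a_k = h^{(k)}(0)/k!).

L = (4 + 26·x)·Dx^2 + (1 + 4·x + 13·x^2)·Dx^3  (order 3).
h: a_k = 0, 0, 3/2, -2, 3/4, 6, -199/10, 138/7, …
ICs: h(0) = 0, h′(0) = 0, h′′(0) = 3.

f: a_k = 0, 3, 0, -9, 0, 243/5, 0, -2187/7, …
L₀ from L_f via x↦r, Dx↦r'^{-1}Dx.
∫: right-multiply L₀ by Dx.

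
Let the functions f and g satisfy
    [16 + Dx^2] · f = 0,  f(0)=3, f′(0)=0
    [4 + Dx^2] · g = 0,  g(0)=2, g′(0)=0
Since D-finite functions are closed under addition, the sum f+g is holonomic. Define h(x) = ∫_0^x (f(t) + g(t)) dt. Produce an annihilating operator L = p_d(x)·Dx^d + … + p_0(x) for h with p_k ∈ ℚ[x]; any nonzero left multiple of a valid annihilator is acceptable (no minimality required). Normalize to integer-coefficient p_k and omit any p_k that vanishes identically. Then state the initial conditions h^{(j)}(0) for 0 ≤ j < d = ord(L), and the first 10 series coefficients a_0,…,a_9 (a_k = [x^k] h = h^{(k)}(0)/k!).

f: a_k = 3, 0, -24, 0, 32, 0, -256/15, 0, 512/105, 0, …
g: a_k = 2, 0, -4, 0, 4/3, 0, -8/45, 0, 4/315, 0, …
Sum ⇒ L₀ = lclm(L_f,L_g) in ℚ(x)⟨Dx⟩.
Integrate: L := L₀·Dx.
L = 64·Dx + 20·Dx^3 + Dx^5  (order 5).
h: a_k = 0, 5, 0, -28/3, 0, 20/3, 0, -776/315, 0, 44/81, …
ICs: h(0) = 0, h′(0) = 5, h′′(0) = 0, h′′′(0) = -56, h′′′′(0) = 0.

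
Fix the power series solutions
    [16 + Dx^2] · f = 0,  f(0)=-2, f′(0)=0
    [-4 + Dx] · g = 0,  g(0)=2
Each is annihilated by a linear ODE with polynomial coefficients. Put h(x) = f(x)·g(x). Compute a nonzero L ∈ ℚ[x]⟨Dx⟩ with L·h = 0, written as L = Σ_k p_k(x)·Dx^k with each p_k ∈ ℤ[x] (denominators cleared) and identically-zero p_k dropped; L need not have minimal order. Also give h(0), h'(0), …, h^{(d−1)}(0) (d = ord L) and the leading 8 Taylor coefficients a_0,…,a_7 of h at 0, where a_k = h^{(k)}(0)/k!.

f: a_k = -2, 0, 16, 0, -64/3, 0, 512/45, 0, …
g: a_k = 2, 8, 16, 64/3, 64/3, 256/15, 512/45, 2048/315, …
L₀ := L_f ⊗_s L_g (sym. prod.), ord ≤ 2.
L = 32 - 8·Dx + Dx^2  (order 2).
h: a_k = -4, -16, 0, 256/3, 512/3, 2048/15, 0, -32768/315, …
ICs: h(0) = -4, h′(0) = -16.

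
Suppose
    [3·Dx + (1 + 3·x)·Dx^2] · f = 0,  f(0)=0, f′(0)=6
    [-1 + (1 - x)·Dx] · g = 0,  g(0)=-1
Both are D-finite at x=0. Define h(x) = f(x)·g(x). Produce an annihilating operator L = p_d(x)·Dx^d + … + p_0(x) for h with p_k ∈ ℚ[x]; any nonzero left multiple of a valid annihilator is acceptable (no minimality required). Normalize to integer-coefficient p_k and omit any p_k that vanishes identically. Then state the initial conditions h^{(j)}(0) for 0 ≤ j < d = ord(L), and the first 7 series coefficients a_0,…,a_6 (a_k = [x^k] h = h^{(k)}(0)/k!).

f: a_k = 0, 6, -9, 18, -81/2, 486/5, -243, …
g: a_k = -1, -1, -1, -1, -1, -1, -1, …
Product ⇒ symmetric product L₀, ord ≤ 2.
L = 3 + (-1 + 9·x)·Dx + (-1 - 2·x + 3·x^2)·Dx^2  (order 2).
h: a_k = 0, -6, 3, -15, 51/2, -717/10, 1713/10, …
ICs: h(0) = 0, h′(0) = -6.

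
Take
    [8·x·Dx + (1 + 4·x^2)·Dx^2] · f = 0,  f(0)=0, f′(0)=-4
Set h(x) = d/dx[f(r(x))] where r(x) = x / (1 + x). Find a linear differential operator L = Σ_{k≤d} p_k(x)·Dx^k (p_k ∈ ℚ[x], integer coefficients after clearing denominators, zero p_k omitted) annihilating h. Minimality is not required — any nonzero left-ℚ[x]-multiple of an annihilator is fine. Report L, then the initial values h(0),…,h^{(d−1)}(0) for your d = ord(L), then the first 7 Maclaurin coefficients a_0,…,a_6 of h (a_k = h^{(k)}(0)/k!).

f: a_k = 0, -4, 0, 16/3, 0, -64/5, 0, …
h₀=f(r): pull back L_f along r ⇒ L₀.
Differentiate: ansatz ord ≤ ord L₀ ⇒ L.
L = (2 + 10·x) + (1 + 2·x + 5·x^2)·Dx  (order 1).
h: a_k = -4, 8, 4, -48, 76, 88, -556, …
ICs: h(0) = -4.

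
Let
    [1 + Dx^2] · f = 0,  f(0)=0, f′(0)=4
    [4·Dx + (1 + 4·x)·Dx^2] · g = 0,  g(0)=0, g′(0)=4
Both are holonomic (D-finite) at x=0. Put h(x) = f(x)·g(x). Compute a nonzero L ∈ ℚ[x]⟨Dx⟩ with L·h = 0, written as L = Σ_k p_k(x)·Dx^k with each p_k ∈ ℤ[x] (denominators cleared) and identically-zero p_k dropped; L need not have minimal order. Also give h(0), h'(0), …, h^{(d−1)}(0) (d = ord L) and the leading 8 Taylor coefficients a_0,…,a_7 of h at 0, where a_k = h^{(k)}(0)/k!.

L = (-147 - 144·x - 224·x^2 + 256·x^3 + 256·x^4) + (-56 - 160·x + 384·x^2 + 512·x^3)·Dx + (-150 - 160·x - 192·x^2 + 512·x^3 + 512·x^4)·Dx^2 + (-56 - 160·x + 384·x^2 + 512·x^3)·Dx^3 + (-3 - 16·x + 32·x^2 + 256·x^3 + 256·x^4)·Dx^4  (order 4).
h: a_k = 0, 0, 16, -32, 248/3, -752/3, 7246/9, -40324/15, …
ICs: h(0) = 0, h′(0) = 0, h′′(0) = 32, h′′′(0) = -192.

f: a_k = 0, 4, 0, -2/3, 0, 1/30, 0, -1/1260, …
g: a_k = 0, 4, -8, 64/3, -64, 1024/5, -2048/3, 16384/7, …
L₀ := L_f ⊗_s L_g (sym. prod.), ord ≤ 4.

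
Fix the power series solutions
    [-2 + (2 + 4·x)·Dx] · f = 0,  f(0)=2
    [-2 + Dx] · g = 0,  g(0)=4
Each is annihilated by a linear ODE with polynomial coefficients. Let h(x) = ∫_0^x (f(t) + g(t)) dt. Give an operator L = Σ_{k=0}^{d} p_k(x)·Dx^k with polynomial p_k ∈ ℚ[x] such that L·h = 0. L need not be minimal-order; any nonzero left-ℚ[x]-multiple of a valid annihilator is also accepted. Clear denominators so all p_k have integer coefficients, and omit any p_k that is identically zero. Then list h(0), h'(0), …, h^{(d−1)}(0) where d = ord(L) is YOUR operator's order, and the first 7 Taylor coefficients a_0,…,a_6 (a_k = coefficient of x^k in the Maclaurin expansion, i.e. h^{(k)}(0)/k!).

L = (6 + 8·x)·Dx + (-5 - 16·x - 16·x^2)·Dx^2 + (1 + 6·x + 8·x^2)·Dx^3  (order 3).
h: a_k = 0, 6, 5, 7/3, 19/12, 17/60, 169/360, …
ICs: h(0) = 0, h′(0) = 6, h′′(0) = 10.

f: a_k = 2, 2, -1, 1, -5/4, 7/4, -21/8, …
g: a_k = 4, 8, 8, 16/3, 8/3, 16/15, 16/45, …
L₀ := lclm(L_f,L_g); ord L₀ ≤ 1+1.
∫: right-multiply L₀ by Dx.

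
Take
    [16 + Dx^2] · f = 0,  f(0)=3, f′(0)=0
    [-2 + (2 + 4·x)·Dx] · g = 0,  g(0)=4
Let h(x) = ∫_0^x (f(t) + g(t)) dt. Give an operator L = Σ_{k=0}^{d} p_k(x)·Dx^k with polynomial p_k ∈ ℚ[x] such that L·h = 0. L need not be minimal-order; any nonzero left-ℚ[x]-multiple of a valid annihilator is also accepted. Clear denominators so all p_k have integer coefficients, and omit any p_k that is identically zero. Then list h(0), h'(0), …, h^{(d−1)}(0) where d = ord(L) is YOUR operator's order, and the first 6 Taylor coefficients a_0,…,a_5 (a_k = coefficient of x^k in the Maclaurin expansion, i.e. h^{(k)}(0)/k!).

f: a_k = 3, 0, -24, 0, 32, 0, …
g: a_k = 4, 4, -2, 2, -5/2, 7/2, …
Weyl lclm of L_f,L_g ⇒ L₀ (ord ≤ 3).
h=∫h₀ ⇒ L = L₀·Dx.
L = (-304 - 1024·x - 1024·x^2)·Dx + (240 + 1504·x + 3072·x^2 + 2048·x^3)·Dx^2 + (-19 - 64·x - 64·x^2)·Dx^3 + (15 + 94·x + 192·x^2 + 128·x^3)·Dx^4  (order 4).
h: a_k = 0, 7, 2, -26/3, 1/2, 59/10, …
ICs: h(0) = 0, h′(0) = 7, h′′(0) = 4, h′′′(0) = -52.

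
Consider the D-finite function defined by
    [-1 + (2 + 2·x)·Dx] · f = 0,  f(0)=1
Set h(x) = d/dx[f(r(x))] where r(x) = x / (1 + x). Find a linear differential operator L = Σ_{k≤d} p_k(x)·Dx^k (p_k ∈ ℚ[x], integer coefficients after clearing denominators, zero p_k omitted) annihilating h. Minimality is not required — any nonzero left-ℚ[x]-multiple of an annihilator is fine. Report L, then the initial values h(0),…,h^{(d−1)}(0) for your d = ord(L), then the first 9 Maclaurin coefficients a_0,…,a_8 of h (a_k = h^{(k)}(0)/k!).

L = (-5 - 8·x) + (-2 - 6·x - 4·x^2)·Dx  (order 1).
h: a_k = 1/2, -5/4, 39/16, -141/32, 1995/256, -7059/512, 50435/2048, -182461/4096, 5347827/65536, …
ICs: h(0) = 1/2.

f: a_k = 1, 1/2, -1/8, 1/16, -5/128, 7/256, -21/1024, 33/2048, -429/32768, …
f∘r: x↦r, Dx↦Dx/r' in L_f ⇒ L₀.
Derive L from L₀ (diff closure).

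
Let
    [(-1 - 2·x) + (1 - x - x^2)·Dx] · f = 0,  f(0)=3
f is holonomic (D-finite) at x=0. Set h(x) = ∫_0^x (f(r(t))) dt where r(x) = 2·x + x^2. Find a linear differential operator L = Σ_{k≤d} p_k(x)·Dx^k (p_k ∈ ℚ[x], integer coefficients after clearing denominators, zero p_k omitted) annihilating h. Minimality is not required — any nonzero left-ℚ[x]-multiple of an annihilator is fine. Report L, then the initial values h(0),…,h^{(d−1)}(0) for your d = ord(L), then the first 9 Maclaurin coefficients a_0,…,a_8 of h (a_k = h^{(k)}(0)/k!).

L = (2 + 10·x + 12·x^2 + 4·x^3)·Dx + (-1 + 2·x + 5·x^2 + 4·x^3 + x^4)·Dx^2  (order 2).
h: a_k = 0, 3, 3, 9, 24, 354/5, 217, 4785/7, 2199, …
ICs: h(0) = 0, h′(0) = 3.

f: a_k = 3, 3, 6, 9, 15, 24, 39, 63, 102, …
Substitute x→r, Dx→(1/r')Dx; clear ⇒ L₀.
∫: right-multiply L₀ by Dx.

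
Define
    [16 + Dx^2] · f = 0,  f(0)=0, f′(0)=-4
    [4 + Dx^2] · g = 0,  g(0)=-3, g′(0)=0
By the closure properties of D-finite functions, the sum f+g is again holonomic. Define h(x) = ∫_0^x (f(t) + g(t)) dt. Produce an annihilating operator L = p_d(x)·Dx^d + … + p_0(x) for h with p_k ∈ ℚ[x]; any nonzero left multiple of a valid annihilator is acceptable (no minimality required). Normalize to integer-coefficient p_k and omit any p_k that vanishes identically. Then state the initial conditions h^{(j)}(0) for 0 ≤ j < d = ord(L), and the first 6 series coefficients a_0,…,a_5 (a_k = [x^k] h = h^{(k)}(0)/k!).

L = 64·Dx + 20·Dx^3 + Dx^5  (order 5).
h: a_k = 0, -3, -2, 2, 8/3, -2/5, …
ICs: h(0) = 0, h′(0) = -3, h′′(0) = -4, h′′′(0) = 12, h′′′′(0) = 64.

f: a_k = 0, -4, 0, 32/3, 0, -128/15, …
g: a_k = -3, 0, 6, 0, -2, 0, …
f+g: L₀ = lclm(L_f,L_g), ord ≤ 2+2.
h=∫₀ˣh₀: take L = L₀·Dx.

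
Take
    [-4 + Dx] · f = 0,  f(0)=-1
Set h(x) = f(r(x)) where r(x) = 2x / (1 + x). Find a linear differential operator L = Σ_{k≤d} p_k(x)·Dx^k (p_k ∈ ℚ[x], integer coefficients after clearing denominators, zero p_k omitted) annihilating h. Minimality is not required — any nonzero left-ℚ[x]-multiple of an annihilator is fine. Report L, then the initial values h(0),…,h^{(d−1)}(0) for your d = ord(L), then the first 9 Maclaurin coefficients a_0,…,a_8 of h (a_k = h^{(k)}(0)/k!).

f: a_k = -1, -4, -8, -32/3, -32/3, -128/15, -256/45, -1024/315, -512/315, …
L₀ from L_f via x↦r, Dx↦r'^{-1}Dx.
L = -8 + (1 + 2·x + x^2)·Dx  (order 1).
h: a_k = -1, -8, -24, -88/3, -8/3, 88/5, -184/45, -3224/315, 376/35, …
ICs: h(0) = -1.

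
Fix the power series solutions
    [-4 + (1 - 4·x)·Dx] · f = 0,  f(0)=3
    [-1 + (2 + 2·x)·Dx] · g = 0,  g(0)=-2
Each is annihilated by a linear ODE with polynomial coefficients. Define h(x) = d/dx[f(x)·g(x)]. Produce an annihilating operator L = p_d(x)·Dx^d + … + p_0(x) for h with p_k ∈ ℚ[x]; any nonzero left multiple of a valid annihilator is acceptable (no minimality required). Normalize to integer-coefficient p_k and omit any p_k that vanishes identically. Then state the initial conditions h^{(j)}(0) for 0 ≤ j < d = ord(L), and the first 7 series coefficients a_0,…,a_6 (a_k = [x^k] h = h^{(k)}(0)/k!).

L = (143 + 216·x + 48·x^2) + (-18 + 46·x + 96·x^2 + 32·x^3)·Dx  (order 1).
h: a_k = -27, -429/2, -10305/8, -109905/16, -4396305/128, -42204339/256, -787815021/1024, …
ICs: h(0) = -27.

f: a_k = 3, 12, 48, 192, 768, 3072, 12288, …
g: a_k = -2, -1, 1/4, -1/8, 5/64, -7/128, 21/512, …
Product ⇒ symmetric product L₀, ord ≤ 1.
Differentiate: ansatz ord ≤ ord L₀ ⇒ L.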